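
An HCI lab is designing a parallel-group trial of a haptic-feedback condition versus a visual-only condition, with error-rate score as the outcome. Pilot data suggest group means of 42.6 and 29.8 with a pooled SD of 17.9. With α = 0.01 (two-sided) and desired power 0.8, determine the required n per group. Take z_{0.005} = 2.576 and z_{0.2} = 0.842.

Cohen's d = |M₁ − M₂| / SD_pooled = |42.6 − 29.8| / 17.9 = 12.8 / 17.9 = 0.715.
For two independent groups with equal n: n = 2·((z_{α/2} + z_β) / d)².
z_{α/2} + z_β = 2.576 + 0.842 = 3.418.
n = 2 × (3.418 / 0.715)² = 2 × 4.780² = 2 × 22.85 = 45.7.
Round up to the next whole participant.

n = 46 per group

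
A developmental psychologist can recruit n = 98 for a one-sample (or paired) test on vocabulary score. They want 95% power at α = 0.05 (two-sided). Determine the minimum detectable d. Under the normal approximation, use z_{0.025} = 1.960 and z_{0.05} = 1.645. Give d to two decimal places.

d_min ≈ 0.36

For a single sample (or paired design) of n = 98: d_min = (z_{α/2} + z_β)/√n.
z-sum = 1.960 + 1.645 = 3.605.
d_min = 3.605 / √98 = 3.605 / 9.899 = 0.364.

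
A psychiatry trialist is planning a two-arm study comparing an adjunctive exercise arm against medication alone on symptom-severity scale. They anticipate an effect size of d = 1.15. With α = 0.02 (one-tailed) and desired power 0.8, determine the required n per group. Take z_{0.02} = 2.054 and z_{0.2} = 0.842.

For two independent groups with equal n: n = 2·((z_{α} + z_β) / d)².
z_{α} + z_β = 2.054 + 0.842 = 2.896.
n = 2 × (2.896 / 1.15)² = 2 × 2.518² = 2 × 6.34 = 12.7.
Round up to the next whole participant.

n = 13 per group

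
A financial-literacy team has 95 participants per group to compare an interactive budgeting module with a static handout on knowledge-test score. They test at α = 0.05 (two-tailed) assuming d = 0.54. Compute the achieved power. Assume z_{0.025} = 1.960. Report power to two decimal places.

power ≈ 0.96

For two equal groups, power = Φ(d·√(n/2) − z_{α/2}).
d·√(n/2) = 0.54 × √(95/2) = 0.54 × 6.892 = 3.722.
z_β = 3.722 − 1.960 = 1.762.
Power = Φ(1.762) = 0.961.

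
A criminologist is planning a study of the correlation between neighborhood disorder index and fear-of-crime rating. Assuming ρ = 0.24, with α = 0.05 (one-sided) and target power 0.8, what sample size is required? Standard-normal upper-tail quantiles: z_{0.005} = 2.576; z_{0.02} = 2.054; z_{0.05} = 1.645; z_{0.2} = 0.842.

Fisher's z: C = ½·ln((1+r)/(1−r)) = ½·ln(1.6316) = 0.2448.
n = ((z_{α} + z_β)/C)² + 3.
(1.645 + 0.842) / 0.2448 = 2.487 / 0.2448 = 10.159.
n = 10.159² + 3 = 103.21 + 3 = 106.2.
Round up.

n = 107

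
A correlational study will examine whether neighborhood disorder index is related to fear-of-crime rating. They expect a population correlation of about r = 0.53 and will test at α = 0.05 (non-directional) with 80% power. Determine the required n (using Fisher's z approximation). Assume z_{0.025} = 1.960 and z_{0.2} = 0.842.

n = 26

Fisher's z: C = ½·ln((1+r)/(1−r)) = ½·ln(3.2553) = 0.5901.
n = ((z_{α/2} + z_β)/C)² + 3.
(1.960 + 0.842) / 0.5901 = 2.802 / 0.5901 = 4.748.
n = 4.748² + 3 = 22.55 + 3 = 25.5.
Round up.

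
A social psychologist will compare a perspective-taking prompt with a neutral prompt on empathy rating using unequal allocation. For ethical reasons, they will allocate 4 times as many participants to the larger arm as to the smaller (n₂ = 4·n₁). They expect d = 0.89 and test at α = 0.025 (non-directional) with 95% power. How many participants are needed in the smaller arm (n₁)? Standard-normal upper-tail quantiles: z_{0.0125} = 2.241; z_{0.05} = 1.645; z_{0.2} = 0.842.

With allocation ratio k = n₂/n₁ = 4, Var(x̄₁−x̄₂) = σ²(1/n₁ + 1/(k·n₁)) = σ²·(k+1)/(k·n₁).
So n₁ = (1 + 1/k)·((z_{α/2} + z_β)/d)² = 1.250 × (3.886/0.89)².
n₁ = 1.250 × 19.06 = 23.8.
Round up: n₁ = 24, giving n₂ = 4 × 24 = 96.

n₁ = 24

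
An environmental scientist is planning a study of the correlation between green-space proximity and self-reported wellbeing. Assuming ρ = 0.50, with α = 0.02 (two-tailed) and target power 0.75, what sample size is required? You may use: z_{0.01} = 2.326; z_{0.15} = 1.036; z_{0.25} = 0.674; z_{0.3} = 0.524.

Fisher's z: C = ½·ln((1+r)/(1−r)) = ½·ln(3.0000) = 0.5493.
n = ((z_{α/2} + z_β)/C)² + 3.
(2.326 + 0.674) / 0.5493 = 3.000 / 0.5493 = 5.461.
n = 5.461² + 3 = 29.83 + 3 = 32.8.
Round up.

n = 33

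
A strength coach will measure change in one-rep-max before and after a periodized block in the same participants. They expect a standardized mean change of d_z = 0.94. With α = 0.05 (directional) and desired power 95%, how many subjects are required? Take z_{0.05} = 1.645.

n = 13 pairs

For a paired (one-sample on differences) test: n = ((z_{α} + z_β) / d)².
z_{α} + z_β = 1.645 + 1.645 = 3.290.
n = (3.290 / 0.94)² = 3.500² = 12.25.
Round up.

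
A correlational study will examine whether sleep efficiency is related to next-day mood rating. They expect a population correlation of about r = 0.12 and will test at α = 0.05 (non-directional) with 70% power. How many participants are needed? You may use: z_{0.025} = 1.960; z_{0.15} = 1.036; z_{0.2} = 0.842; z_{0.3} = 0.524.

Fisher's z: C = ½·ln((1+r)/(1−r)) = ½·ln(1.2727) = 0.1206.
n = ((z_{α/2} + z_β)/C)² + 3.
(1.960 + 0.524) / 0.1206 = 2.484 / 0.1206 = 20.597.
n = 20.597² + 3 = 424.24 + 3 = 427.2.
Round up.

n = 428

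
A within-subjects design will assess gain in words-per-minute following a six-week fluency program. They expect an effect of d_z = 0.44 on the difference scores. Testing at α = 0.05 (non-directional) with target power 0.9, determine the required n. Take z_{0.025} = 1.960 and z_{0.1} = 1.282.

n = 55 pairs

For a paired (one-sample on differences) test: n = ((z_{α/2} + z_β) / d)².
z_{α/2} + z_β = 1.960 + 1.282 = 3.242.
n = (3.242 / 0.44)² = 7.368² = 54.29.
Round up.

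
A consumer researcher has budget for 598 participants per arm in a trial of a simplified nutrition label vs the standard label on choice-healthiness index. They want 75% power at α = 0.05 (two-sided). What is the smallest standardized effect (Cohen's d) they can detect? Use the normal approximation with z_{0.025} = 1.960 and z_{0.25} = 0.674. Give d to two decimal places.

For two independent groups of n = 598 each: d_min = (z_{α/2} + z_β)·√(2/n).
z-sum = 1.960 + 0.674 = 2.634.
d_min = 2.634 × √(2/598) = 2.634 × 0.0578 = 0.152.

d_min ≈ 0.15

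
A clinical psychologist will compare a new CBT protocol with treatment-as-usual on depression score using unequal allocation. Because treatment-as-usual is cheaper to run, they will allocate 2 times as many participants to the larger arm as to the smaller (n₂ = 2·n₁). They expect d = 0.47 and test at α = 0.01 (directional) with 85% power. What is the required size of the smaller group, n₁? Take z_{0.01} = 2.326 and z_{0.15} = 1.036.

n₁ = 77

With allocation ratio k = n₂/n₁ = 2, Var(x̄₁−x̄₂) = σ²(1/n₁ + 1/(k·n₁)) = σ²·(k+1)/(k·n₁).
So n₁ = (1 + 1/k)·((z_{α} + z_β)/d)² = 1.500 × (3.362/0.47)².
n₁ = 1.500 × 51.17 = 76.8.
Round up: n₁ = 77, giving n₂ = 2 × 77 = 154.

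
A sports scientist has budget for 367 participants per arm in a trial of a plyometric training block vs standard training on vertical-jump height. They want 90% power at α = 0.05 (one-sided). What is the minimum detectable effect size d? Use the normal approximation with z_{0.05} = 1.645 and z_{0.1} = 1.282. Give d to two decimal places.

d_min ≈ 0.22

For two independent groups of n = 367 each: d_min = (z_{α} + z_β)·√(2/n).
z-sum = 1.645 + 1.282 = 2.927.
d_min = 2.927 × √(2/367) = 2.927 × 0.0738 = 0.216.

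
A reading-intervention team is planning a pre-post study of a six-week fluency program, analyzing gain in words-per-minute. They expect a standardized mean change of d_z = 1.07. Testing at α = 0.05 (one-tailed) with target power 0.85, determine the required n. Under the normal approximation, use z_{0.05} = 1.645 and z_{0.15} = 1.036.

n = 7 pairs

For a paired (one-sample on differences) test: n = ((z_{α} + z_β) / d)².
z_{α} + z_β = 1.645 + 1.036 = 2.681.
n = (2.681 / 1.07)² = 2.506² = 6.28.
Round up.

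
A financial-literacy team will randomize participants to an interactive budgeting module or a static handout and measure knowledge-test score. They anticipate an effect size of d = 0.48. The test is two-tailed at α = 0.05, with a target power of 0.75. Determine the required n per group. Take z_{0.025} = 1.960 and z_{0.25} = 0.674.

For two independent groups with equal n: n = 2·((z_{α/2} + z_β) / d)².
z_{α/2} + z_β = 1.960 + 0.674 = 2.634.
n = 2 × (2.634 / 0.48)² = 2 × 5.487² = 2 × 30.11 = 60.2.
Round up to the next whole participant.

n = 61 per group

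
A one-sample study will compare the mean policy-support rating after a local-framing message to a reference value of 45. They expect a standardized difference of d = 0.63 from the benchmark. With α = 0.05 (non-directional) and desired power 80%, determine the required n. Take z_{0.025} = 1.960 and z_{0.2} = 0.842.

For a one-sample test: n = ((z_{α/2} + z_β) / d)².
z_{α/2} + z_β = 1.960 + 0.842 = 2.802.
n = (2.802 / 0.63)² = 4.448² = 19.78.
Round up.

n = 20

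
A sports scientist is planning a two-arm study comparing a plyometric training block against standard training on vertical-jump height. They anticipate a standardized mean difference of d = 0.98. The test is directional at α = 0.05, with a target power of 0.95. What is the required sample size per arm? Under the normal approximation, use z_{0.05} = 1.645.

For two independent groups with equal n: n = 2·((z_{α} + z_β) / d)².
z_{α} + z_β = 1.645 + 1.645 = 3.290.
n = 2 × (3.290 / 0.98)² = 2 × 3.357² = 2 × 11.27 = 22.5.
Round up to the next whole participant.

n = 23 per group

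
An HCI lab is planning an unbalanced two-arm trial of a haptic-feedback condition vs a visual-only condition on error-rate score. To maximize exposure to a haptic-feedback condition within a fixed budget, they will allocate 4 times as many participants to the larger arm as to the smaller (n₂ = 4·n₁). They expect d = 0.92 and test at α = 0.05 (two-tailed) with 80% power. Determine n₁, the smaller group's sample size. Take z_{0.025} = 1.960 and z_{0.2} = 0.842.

n₁ = 12

With allocation ratio k = n₂/n₁ = 4, Var(x̄₁−x̄₂) = σ²(1/n₁ + 1/(k·n₁)) = σ²·(k+1)/(k·n₁).
So n₁ = (1 + 1/k)·((z_{α/2} + z_β)/d)² = 1.250 × (2.802/0.92)².
n₁ = 1.250 × 9.28 = 11.6.
Round up: n₁ = 12, giving n₂ = 4 × 12 = 48.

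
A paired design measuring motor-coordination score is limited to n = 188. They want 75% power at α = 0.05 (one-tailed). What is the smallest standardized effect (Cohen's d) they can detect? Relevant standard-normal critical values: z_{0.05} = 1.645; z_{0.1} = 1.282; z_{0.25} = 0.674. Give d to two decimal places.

d_min ≈ 0.17

For a single sample (or paired design) of n = 188: d_min = (z_{α} + z_β)/√n.
z-sum = 1.645 + 0.674 = 2.319.
d_min = 2.319 / √188 = 2.319 / 13.711 = 0.169.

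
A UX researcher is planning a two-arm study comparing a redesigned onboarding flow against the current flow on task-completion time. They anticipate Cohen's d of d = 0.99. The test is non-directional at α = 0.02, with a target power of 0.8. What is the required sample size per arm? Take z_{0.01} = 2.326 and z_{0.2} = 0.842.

For two independent groups with equal n: n = 2·((z_{α/2} + z_β) / d)².
z_{α/2} + z_β = 2.326 + 0.842 = 3.168.
n = 2 × (3.168 / 0.99)² = 2 × 3.200² = 2 × 10.24 = 20.5.
Round up to the next whole participant.

n = 21 per group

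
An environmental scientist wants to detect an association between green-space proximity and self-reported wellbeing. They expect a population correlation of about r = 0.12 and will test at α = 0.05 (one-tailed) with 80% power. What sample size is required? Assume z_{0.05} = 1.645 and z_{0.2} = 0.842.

Fisher's z: C = ½·ln((1+r)/(1−r)) = ½·ln(1.2727) = 0.1206.
n = ((z_{α} + z_β)/C)² + 3.
(1.645 + 0.842) / 0.1206 = 2.487 / 0.1206 = 20.622.
n = 20.622² + 3 = 425.26 + 3 = 428.3.
Round up.

n = 429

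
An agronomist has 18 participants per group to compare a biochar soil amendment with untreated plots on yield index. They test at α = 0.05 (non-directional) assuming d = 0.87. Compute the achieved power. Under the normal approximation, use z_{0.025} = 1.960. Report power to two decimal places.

For two equal groups, power = Φ(d·√(n/2) − z_{α/2}).
d·√(n/2) = 0.87 × √(18/2) = 0.87 × 3.000 = 2.610.
z_β = 2.610 − 1.960 = 0.650.
Power = Φ(0.650) = 0.742.

power ≈ 0.74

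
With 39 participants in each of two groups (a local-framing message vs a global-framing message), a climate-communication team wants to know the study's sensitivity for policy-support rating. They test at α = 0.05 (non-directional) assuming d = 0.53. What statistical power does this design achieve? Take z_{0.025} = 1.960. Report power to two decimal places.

power ≈ 0.65

For two equal groups, power = Φ(d·√(n/2) − z_{α/2}).
d·√(n/2) = 0.53 × √(39/2) = 0.53 × 4.416 = 2.340.
z_β = 2.340 − 1.960 = 0.380.
Power = Φ(0.380) = 0.648.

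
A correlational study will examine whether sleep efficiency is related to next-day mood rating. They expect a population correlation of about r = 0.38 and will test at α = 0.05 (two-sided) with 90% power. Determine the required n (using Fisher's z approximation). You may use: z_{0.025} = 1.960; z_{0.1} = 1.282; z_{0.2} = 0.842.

Fisher's z: C = ½·ln((1+r)/(1−r)) = ½·ln(2.2258) = 0.4001.
n = ((z_{α/2} + z_β)/C)² + 3.
(1.960 + 1.282) / 0.4001 = 3.242 / 0.4001 = 8.103.
n = 8.103² + 3 = 65.66 + 3 = 68.7.
Round up.

n = 69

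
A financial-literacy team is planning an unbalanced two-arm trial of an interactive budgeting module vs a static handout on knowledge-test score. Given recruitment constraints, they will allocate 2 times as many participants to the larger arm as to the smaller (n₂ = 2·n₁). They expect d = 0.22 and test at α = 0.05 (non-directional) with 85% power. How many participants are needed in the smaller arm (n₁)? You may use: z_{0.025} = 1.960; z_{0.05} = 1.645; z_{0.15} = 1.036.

n₁ = 279

With allocation ratio k = n₂/n₁ = 2, Var(x̄₁−x̄₂) = σ²(1/n₁ + 1/(k·n₁)) = σ²·(k+1)/(k·n₁).
So n₁ = (1 + 1/k)·((z_{α/2} + z_β)/d)² = 1.500 × (2.996/0.22)².
n₁ = 1.500 × 185.45 = 278.2.
Round up: n₁ = 279, giving n₂ = 2 × 279 = 558.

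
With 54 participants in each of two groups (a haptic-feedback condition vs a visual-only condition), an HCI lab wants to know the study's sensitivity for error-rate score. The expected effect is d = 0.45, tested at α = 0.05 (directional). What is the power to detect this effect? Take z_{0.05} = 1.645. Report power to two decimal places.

power ≈ 0.76

For two equal groups, power = Φ(d·√(n/2) − z_{α}).
d·√(n/2) = 0.45 × √(54/2) = 0.45 × 5.196 = 2.338.
z_β = 2.338 − 1.645 = 0.693.
Power = Φ(0.693) = 0.756.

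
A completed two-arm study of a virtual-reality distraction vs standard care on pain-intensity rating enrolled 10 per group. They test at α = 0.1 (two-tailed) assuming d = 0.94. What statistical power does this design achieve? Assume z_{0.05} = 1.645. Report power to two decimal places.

For two equal groups, power = Φ(d·√(n/2) − z_{α/2}).
d·√(n/2) = 0.94 × √(10/2) = 0.94 × 2.236 = 2.102.
z_β = 2.102 − 1.645 = 0.457.
Power = Φ(0.457) = 0.676.

power ≈ 0.68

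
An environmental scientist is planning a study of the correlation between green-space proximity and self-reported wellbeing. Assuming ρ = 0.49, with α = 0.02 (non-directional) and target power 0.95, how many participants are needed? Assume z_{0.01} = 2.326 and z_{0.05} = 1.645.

n = 58

Fisher's z: C = ½·ln((1+r)/(1−r)) = ½·ln(2.9216) = 0.5361.
n = ((z_{α/2} + z_β)/C)² + 3.
(2.326 + 1.645) / 0.5361 = 3.971 / 0.5361 = 7.407.
n = 7.407² + 3 = 54.87 + 3 = 57.9.
Round up.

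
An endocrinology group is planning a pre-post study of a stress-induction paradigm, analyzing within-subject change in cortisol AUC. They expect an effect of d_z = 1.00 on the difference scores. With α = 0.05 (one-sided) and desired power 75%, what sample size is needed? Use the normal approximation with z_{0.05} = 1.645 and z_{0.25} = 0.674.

n = 6 pairs

For a paired (one-sample on differences) test: n = ((z_{α} + z_β) / d)².
z_{α} + z_β = 1.645 + 0.674 = 2.319.
n = (2.319 / 1.00)² = 2.319² = 5.38.
Round up.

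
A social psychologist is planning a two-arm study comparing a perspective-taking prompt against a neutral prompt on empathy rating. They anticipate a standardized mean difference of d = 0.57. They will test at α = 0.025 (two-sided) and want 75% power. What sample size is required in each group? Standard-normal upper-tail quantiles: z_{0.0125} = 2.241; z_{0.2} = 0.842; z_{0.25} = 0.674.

For two independent groups with equal n: n = 2·((z_{α/2} + z_β) / d)².
z_{α/2} + z_β = 2.241 + 0.674 = 2.915.
n = 2 × (2.915 / 0.57)² = 2 × 5.114² = 2 × 26.15 = 52.3.
Round up to the next whole participant.

n = 53 per group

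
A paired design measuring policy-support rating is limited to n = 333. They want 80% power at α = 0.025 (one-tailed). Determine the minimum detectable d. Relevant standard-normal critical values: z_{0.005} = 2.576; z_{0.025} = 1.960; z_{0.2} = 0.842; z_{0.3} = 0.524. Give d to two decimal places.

For a single sample (or paired design) of n = 333: d_min = (z_{α} + z_β)/√n.
z-sum = 1.960 + 0.842 = 2.802.
d_min = 2.802 / √333 = 2.802 / 18.248 = 0.154.

d_min ≈ 0.15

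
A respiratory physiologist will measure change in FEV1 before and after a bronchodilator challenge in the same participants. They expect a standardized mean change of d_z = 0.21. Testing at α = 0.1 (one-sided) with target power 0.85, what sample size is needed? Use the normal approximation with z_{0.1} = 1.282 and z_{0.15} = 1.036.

n = 122 pairs

For a paired (one-sample on differences) test: n = ((z_{α} + z_β) / d)².
z_{α} + z_β = 1.282 + 1.036 = 2.318.
n = (2.318 / 0.21)² = 11.038² = 121.84.
Round up.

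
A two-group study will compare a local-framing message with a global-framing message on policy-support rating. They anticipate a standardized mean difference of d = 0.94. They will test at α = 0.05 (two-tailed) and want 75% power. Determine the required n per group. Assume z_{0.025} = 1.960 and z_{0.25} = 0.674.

n = 16 per group

For two independent groups with equal n: n = 2·((z_{α/2} + z_β) / d)².
z_{α/2} + z_β = 1.960 + 0.674 = 2.634.
n = 2 × (2.634 / 0.94)² = 2 × 2.802² = 2 × 7.85 = 15.7.
Round up to the next whole participant.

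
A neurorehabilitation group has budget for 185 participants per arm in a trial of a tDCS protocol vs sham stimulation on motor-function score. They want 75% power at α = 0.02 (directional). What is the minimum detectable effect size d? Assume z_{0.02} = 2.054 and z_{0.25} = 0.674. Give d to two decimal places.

d_min ≈ 0.28

For two independent groups of n = 185 each: d_min = (z_{α} + z_β)·√(2/n).
z-sum = 2.054 + 0.674 = 2.728.
d_min = 2.728 × √(2/185) = 2.728 × 0.1040 = 0.284.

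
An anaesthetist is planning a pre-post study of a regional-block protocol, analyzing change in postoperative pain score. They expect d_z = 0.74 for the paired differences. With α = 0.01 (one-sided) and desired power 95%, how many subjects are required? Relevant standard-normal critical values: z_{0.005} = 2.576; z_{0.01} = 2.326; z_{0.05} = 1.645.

n = 29 pairs

For a paired (one-sample on differences) test: n = ((z_{α} + z_β) / d)².
z_{α} + z_β = 2.326 + 1.645 = 3.971.
n = (3.971 / 0.74)² = 5.366² = 28.80.
Round up.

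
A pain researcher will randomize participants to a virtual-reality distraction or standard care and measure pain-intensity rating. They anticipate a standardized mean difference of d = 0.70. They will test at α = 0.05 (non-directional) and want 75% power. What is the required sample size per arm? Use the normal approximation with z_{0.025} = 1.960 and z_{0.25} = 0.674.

For two independent groups with equal n: n = 2·((z_{α/2} + z_β) / d)².
z_{α/2} + z_β = 1.960 + 0.674 = 2.634.
n = 2 × (2.634 / 0.70)² = 2 × 3.763² = 2 × 14.16 = 28.3.
Round up to the next whole participant.

n = 29 per group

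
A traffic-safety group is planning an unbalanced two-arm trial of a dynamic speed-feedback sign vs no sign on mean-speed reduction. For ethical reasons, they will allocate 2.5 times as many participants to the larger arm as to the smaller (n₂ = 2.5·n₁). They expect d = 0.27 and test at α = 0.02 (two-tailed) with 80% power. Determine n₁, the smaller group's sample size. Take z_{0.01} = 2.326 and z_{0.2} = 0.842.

With allocation ratio k = n₂/n₁ = 2.5, Var(x̄₁−x̄₂) = σ²(1/n₁ + 1/(k·n₁)) = σ²·(k+1)/(k·n₁).
So n₁ = (1 + 1/k)·((z_{α/2} + z_β)/d)² = 1.400 × (3.168/0.27)².
n₁ = 1.400 × 137.67 = 192.7.
Round up: n₁ = 193, giving n₂ = ⌈2.5 × 193⌉ = ⌈482.5⌉ = 483.

n₁ = 193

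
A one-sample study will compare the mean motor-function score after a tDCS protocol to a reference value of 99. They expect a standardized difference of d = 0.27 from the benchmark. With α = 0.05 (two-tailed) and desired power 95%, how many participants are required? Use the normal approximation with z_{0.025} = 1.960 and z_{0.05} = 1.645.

For a one-sample test: n = ((z_{α/2} + z_β) / d)².
z_{α/2} + z_β = 1.960 + 1.645 = 3.605.
n = (3.605 / 0.27)² = 13.352² = 178.27.
Round up.

n = 179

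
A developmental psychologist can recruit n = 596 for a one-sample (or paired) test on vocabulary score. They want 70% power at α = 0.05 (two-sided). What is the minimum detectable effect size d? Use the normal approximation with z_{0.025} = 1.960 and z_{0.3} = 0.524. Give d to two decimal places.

d_min ≈ 0.10

For a single sample (or paired design) of n = 596: d_min = (z_{α/2} + z_β)/√n.
z-sum = 1.960 + 0.524 = 2.484.
d_min = 2.484 / √596 = 2.484 / 24.413 = 0.102.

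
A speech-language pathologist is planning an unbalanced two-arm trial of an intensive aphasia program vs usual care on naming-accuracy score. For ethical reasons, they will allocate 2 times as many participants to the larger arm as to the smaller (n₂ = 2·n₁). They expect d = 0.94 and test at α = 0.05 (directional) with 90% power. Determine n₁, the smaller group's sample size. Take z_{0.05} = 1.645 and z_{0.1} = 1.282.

With allocation ratio k = n₂/n₁ = 2, Var(x̄₁−x̄₂) = σ²(1/n₁ + 1/(k·n₁)) = σ²·(k+1)/(k·n₁).
So n₁ = (1 + 1/k)·((z_{α} + z_β)/d)² = 1.500 × (2.927/0.94)².
n₁ = 1.500 × 9.70 = 14.5.
Round up: n₁ = 15, giving n₂ = 2 × 15 = 30.

n₁ = 15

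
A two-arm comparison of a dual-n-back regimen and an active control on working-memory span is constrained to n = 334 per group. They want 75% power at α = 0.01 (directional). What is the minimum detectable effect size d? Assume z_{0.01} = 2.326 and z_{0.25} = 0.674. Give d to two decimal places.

For two independent groups of n = 334 each: d_min = (z_{α} + z_β)·√(2/n).
z-sum = 2.326 + 0.674 = 3.000.
d_min = 3.000 × √(2/334) = 3.000 × 0.0774 = 0.232.

d_min ≈ 0.23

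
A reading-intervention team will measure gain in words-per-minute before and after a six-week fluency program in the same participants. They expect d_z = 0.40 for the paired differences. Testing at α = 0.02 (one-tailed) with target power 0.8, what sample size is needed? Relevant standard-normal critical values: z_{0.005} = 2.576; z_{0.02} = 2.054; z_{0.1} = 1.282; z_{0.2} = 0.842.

For a paired (one-sample on differences) test: n = ((z_{α} + z_β) / d)².
z_{α} + z_β = 2.054 + 0.842 = 2.896.
n = (2.896 / 0.40)² = 7.240² = 52.42.
Round up.

n = 53 pairs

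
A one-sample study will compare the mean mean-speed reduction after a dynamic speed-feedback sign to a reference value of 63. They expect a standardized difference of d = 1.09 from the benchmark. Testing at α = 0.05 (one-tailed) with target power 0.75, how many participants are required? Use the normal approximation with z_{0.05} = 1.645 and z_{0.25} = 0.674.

n = 5

For a one-sample test: n = ((z_{α} + z_β) / d)².
z_{α} + z_β = 1.645 + 0.674 = 2.319.
n = (2.319 / 1.09)² = 2.128² = 4.53.
Round up.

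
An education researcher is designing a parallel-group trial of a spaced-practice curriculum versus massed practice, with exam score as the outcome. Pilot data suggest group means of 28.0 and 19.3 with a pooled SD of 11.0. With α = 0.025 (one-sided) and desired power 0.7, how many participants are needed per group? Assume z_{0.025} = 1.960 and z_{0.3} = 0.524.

Cohen's d = |M₁ − M₂| / SD_pooled = |28.0 − 19.3| / 11.0 = 8.7 / 11.0 = 0.791.
For two independent groups with equal n: n = 2·((z_{α} + z_β) / d)².
z_{α} + z_β = 1.960 + 0.524 = 2.484.
n = 2 × (2.484 / 0.791)² = 2 × 3.140² = 2 × 9.86 = 19.7.
Round up to the next whole participant.

n = 20 per group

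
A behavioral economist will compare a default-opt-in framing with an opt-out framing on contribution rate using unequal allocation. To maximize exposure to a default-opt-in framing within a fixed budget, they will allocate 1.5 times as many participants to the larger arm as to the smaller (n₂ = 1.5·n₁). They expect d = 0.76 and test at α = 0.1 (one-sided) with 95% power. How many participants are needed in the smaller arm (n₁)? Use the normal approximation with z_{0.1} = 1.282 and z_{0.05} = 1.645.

n₁ = 25

With allocation ratio k = n₂/n₁ = 1.5, Var(x̄₁−x̄₂) = σ²(1/n₁ + 1/(k·n₁)) = σ²·(k+1)/(k·n₁).
So n₁ = (1 + 1/k)·((z_{α} + z_β)/d)² = 1.667 × (2.927/0.76)².
n₁ = 1.667 × 14.83 = 24.7.
Round up: n₁ = 25, giving n₂ = ⌈1.5 × 25⌉ = ⌈37.5⌉ = 38.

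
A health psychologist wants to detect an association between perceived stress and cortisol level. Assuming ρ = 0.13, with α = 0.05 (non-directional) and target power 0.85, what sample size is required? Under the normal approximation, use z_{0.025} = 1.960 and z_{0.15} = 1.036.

Fisher's z: C = ½·ln((1+r)/(1−r)) = ½·ln(1.2989) = 0.1307.
n = ((z_{α/2} + z_β)/C)² + 3.
(1.960 + 1.036) / 0.1307 = 2.996 / 0.1307 = 22.923.
n = 22.923² + 3 = 525.45 + 3 = 528.5.
Round up.

n = 529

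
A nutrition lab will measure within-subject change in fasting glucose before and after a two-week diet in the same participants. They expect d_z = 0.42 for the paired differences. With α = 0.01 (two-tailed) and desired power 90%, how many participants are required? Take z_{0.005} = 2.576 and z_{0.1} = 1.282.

For a paired (one-sample on differences) test: n = ((z_{α/2} + z_β) / d)².
z_{α/2} + z_β = 2.576 + 1.282 = 3.858.
n = (3.858 / 0.42)² = 9.186² = 84.38.
Round up.

n = 85 pairs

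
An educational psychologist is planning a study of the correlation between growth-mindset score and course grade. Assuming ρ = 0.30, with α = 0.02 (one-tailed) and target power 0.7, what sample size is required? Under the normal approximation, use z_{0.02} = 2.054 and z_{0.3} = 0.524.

n = 73

Fisher's z: C = ½·ln((1+r)/(1−r)) = ½·ln(1.8571) = 0.3095.
n = ((z_{α} + z_β)/C)² + 3.
(2.054 + 0.524) / 0.3095 = 2.578 / 0.3095 = 8.330.
n = 8.330² + 3 = 69.38 + 3 = 72.4.
Round up.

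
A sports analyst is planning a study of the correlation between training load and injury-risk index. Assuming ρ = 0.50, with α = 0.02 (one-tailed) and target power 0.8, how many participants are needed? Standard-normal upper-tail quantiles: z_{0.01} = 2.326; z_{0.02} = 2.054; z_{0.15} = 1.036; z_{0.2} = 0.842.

Fisher's z: C = ½·ln((1+r)/(1−r)) = ½·ln(3.0000) = 0.5493.
n = ((z_{α} + z_β)/C)² + 3.
(2.054 + 0.842) / 0.5493 = 2.896 / 0.5493 = 5.272.
n = 5.272² + 3 = 27.80 + 3 = 30.8.
Round up.

n = 31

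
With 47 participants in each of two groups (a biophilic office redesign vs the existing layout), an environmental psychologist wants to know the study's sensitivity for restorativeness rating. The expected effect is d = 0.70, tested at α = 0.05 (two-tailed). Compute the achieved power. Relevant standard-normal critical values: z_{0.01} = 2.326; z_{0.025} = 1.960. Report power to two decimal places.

power ≈ 0.92

For two equal groups, power = Φ(d·√(n/2) − z_{α/2}).
d·√(n/2) = 0.70 × √(47/2) = 0.70 × 4.848 = 3.393.
z_β = 3.393 − 1.960 = 1.433.
Power = Φ(1.433) = 0.924.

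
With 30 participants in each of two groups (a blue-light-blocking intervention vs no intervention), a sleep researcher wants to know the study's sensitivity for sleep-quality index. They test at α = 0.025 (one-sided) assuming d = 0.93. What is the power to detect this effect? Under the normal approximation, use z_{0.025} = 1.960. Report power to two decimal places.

power ≈ 0.95

For two equal groups, power = Φ(d·√(n/2) − z_{α}).
d·√(n/2) = 0.93 × √(30/2) = 0.93 × 3.873 = 3.602.
z_β = 3.602 − 1.960 = 1.642.
Power = Φ(1.642) = 0.950.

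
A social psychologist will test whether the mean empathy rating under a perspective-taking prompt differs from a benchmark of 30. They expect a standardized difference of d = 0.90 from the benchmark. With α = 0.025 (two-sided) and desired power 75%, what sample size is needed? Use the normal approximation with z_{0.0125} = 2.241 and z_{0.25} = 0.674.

n = 11

For a one-sample test: n = ((z_{α/2} + z_β) / d)².
z_{α/2} + z_β = 2.241 + 0.674 = 2.915.
n = (2.915 / 0.90)² = 3.239² = 10.49.
Round up.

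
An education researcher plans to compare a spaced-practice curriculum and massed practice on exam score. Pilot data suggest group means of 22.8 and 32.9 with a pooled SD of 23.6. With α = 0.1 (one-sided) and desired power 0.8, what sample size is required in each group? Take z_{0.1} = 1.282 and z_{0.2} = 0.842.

Cohen's d = |M₁ − M₂| / SD_pooled = |22.8 − 32.9| / 23.6 = 10.1 / 23.6 = 0.428.
For two independent groups with equal n: n = 2·((z_{α} + z_β) / d)².
z_{α} + z_β = 1.282 + 0.842 = 2.124.
n = 2 × (2.124 / 0.428)² = 2 × 4.963² = 2 × 24.63 = 49.3.
Round up to the next whole participant.

n = 50 per group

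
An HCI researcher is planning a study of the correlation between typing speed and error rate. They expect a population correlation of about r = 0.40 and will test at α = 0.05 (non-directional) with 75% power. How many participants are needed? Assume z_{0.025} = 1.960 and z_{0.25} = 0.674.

Fisher's z: C = ½·ln((1+r)/(1−r)) = ½·ln(2.3333) = 0.4236.
n = ((z_{α/2} + z_β)/C)² + 3.
(1.960 + 0.674) / 0.4236 = 2.634 / 0.4236 = 6.218.
n = 6.218² + 3 = 38.67 + 3 = 41.7.
Round up.

n = 42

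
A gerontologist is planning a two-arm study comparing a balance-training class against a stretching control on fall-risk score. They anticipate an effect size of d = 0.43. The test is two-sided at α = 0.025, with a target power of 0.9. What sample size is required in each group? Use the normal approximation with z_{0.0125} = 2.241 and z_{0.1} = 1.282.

n = 135 per group

For two independent groups with equal n: n = 2·((z_{α/2} + z_β) / d)².
z_{α/2} + z_β = 2.241 + 1.282 = 3.523.
n = 2 × (3.523 / 0.43)² = 2 × 8.193² = 2 × 67.13 = 134.3.
Round up to the next whole participant.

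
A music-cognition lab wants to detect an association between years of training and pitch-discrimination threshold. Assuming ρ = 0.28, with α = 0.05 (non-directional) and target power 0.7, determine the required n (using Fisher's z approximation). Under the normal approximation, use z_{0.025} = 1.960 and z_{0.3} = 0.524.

n = 78

Fisher's z: C = ½·ln((1+r)/(1−r)) = ½·ln(1.7778) = 0.2877.
n = ((z_{α/2} + z_β)/C)² + 3.
(1.960 + 0.524) / 0.2877 = 2.484 / 0.2877 = 8.634.
n = 8.634² + 3 = 74.55 + 3 = 77.5.
Round up.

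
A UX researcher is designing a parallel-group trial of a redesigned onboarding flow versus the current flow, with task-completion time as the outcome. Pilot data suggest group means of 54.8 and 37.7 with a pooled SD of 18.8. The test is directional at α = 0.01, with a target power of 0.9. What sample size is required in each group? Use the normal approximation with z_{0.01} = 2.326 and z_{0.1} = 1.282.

Cohen's d = |M₁ − M₂| / SD_pooled = |54.8 − 37.7| / 18.8 = 17.1 / 18.8 = 0.910.
For two independent groups with equal n: n = 2·((z_{α} + z_β) / d)².
z_{α} + z_β = 2.326 + 1.282 = 3.608.
n = 2 × (3.608 / 0.910)² = 2 × 3.965² = 2 × 15.72 = 31.4.
Round up to the next whole participant.

n = 32 per group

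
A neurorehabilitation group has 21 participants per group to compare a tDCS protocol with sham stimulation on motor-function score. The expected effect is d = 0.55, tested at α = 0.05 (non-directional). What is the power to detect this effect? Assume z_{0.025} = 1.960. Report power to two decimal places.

power ≈ 0.43

For two equal groups, power = Φ(d·√(n/2) − z_{α/2}).
d·√(n/2) = 0.55 × √(21/2) = 0.55 × 3.240 = 1.782.
z_β = 1.782 − 1.960 = -0.178.
Power = Φ(-0.178) = 0.429.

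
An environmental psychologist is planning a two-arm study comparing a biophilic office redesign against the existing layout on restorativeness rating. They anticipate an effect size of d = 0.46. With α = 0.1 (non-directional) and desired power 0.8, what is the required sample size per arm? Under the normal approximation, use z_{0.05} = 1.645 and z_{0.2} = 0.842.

For two independent groups with equal n: n = 2·((z_{α/2} + z_β) / d)².
z_{α/2} + z_β = 1.645 + 0.842 = 2.487.
n = 2 × (2.487 / 0.46)² = 2 × 5.407² = 2 × 29.23 = 58.5.
Round up to the next whole participant.

n = 59 per group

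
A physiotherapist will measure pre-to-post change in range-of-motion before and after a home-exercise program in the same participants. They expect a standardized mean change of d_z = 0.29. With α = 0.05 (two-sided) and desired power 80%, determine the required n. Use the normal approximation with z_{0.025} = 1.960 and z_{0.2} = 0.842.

For a paired (one-sample on differences) test: n = ((z_{α/2} + z_β) / d)².
z_{α/2} + z_β = 1.960 + 0.842 = 2.802.
n = (2.802 / 0.29)² = 9.662² = 93.36.
Round up.

n = 94 pairs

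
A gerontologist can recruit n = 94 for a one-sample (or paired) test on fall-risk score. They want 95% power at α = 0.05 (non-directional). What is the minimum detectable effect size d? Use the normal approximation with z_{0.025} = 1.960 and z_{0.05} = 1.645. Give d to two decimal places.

d_min ≈ 0.37

For a single sample (or paired design) of n = 94: d_min = (z_{α/2} + z_β)/√n.
z-sum = 1.960 + 1.645 = 3.605.
d_min = 3.605 / √94 = 3.605 / 9.695 = 0.372.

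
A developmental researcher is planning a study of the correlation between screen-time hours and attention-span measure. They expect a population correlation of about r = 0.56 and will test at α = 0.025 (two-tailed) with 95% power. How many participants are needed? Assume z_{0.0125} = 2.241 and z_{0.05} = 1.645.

n = 41

Fisher's z: C = ½·ln((1+r)/(1−r)) = ½·ln(3.5455) = 0.6328.
n = ((z_{α/2} + z_β)/C)² + 3.
(2.241 + 1.645) / 0.6328 = 3.886 / 0.6328 = 6.141.
n = 6.141² + 3 = 37.71 + 3 = 40.7.
Round up.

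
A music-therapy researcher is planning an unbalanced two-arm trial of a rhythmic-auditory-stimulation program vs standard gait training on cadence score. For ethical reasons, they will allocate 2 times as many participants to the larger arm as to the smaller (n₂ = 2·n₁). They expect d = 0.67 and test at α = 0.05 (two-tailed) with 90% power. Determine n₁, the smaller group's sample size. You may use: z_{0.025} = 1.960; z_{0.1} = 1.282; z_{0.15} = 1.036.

With allocation ratio k = n₂/n₁ = 2, Var(x̄₁−x̄₂) = σ²(1/n₁ + 1/(k·n₁)) = σ²·(k+1)/(k·n₁).
So n₁ = (1 + 1/k)·((z_{α/2} + z_β)/d)² = 1.500 × (3.242/0.67)².
n₁ = 1.500 × 23.41 = 35.1.
Round up: n₁ = 36, giving n₂ = 2 × 36 = 72.

n₁ = 36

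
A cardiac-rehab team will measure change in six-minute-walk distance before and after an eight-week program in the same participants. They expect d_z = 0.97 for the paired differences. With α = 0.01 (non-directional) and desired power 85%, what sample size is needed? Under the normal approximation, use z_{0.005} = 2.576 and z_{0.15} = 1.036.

n = 14 pairs

For a paired (one-sample on differences) test: n = ((z_{α/2} + z_β) / d)².
z_{α/2} + z_β = 2.576 + 1.036 = 3.612.
n = (3.612 / 0.97)² = 3.724² = 13.87.
Round up.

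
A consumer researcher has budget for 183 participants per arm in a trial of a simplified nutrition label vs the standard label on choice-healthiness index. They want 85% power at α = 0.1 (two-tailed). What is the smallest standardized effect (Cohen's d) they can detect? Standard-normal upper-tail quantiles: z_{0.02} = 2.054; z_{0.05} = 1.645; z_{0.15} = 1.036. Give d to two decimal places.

For two independent groups of n = 183 each: d_min = (z_{α/2} + z_β)·√(2/n).
z-sum = 1.645 + 1.036 = 2.681.
d_min = 2.681 × √(2/183) = 2.681 × 0.1045 = 0.280.

d_min ≈ 0.28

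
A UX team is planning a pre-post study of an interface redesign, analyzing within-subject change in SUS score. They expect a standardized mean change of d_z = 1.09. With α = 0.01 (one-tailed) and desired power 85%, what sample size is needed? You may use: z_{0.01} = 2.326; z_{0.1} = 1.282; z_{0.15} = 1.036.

For a paired (one-sample on differences) test: n = ((z_{α} + z_β) / d)².
z_{α} + z_β = 2.326 + 1.036 = 3.362.
n = (3.362 / 1.09)² = 3.084² = 9.51.
Round up.

n = 10 pairs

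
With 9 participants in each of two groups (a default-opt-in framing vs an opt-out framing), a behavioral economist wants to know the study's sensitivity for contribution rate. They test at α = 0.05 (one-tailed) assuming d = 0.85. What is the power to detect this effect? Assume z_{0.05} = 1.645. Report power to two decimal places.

For two equal groups, power = Φ(d·√(n/2) − z_{α}).
d·√(n/2) = 0.85 × √(9/2) = 0.85 × 2.121 = 1.803.
z_β = 1.803 − 1.645 = 0.158.
Power = Φ(0.158) = 0.563.

power ≈ 0.56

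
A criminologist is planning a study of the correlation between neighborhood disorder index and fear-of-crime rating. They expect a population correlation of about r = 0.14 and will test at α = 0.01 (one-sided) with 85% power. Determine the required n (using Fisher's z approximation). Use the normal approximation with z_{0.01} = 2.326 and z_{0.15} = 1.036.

Fisher's z: C = ½·ln((1+r)/(1−r)) = ½·ln(1.3256) = 0.1409.
n = ((z_{α} + z_β)/C)² + 3.
(2.326 + 1.036) / 0.1409 = 3.362 / 0.1409 = 23.861.
n = 23.861² + 3 = 569.34 + 3 = 572.3.
Round up.

n = 573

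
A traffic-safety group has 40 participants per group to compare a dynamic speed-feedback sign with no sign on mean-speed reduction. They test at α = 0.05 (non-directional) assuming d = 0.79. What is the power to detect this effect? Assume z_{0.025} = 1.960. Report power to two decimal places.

For two equal groups, power = Φ(d·√(n/2) − z_{α/2}).
d·√(n/2) = 0.79 × √(40/2) = 0.79 × 4.472 = 3.533.
z_β = 3.533 − 1.960 = 1.573.
Power = Φ(1.573) = 0.942.

power ≈ 0.94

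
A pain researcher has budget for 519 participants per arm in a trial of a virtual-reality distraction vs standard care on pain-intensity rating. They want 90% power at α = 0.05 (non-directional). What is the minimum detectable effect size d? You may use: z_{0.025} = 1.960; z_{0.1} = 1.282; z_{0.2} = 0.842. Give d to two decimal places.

For two independent groups of n = 519 each: d_min = (z_{α/2} + z_β)·√(2/n).
z-sum = 1.960 + 1.282 = 3.242.
d_min = 3.242 × √(2/519) = 3.242 × 0.0621 = 0.201.

d_min ≈ 0.20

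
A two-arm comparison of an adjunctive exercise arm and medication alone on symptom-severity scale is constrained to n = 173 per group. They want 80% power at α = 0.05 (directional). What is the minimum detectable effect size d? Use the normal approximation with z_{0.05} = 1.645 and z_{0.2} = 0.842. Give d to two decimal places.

d_min ≈ 0.27

For two independent groups of n = 173 each: d_min = (z_{α} + z_β)·√(2/n).
z-sum = 1.645 + 0.842 = 2.487.
d_min = 2.487 × √(2/173) = 2.487 × 0.1075 = 0.267.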